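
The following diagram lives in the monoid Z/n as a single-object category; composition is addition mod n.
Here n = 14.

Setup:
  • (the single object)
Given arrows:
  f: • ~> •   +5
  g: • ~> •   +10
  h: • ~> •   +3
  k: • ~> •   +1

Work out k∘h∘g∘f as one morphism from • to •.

  0 +5≡5 +10≡1 +3≡4 +1≡5  (mod 14)
composite: +5

Answer: +5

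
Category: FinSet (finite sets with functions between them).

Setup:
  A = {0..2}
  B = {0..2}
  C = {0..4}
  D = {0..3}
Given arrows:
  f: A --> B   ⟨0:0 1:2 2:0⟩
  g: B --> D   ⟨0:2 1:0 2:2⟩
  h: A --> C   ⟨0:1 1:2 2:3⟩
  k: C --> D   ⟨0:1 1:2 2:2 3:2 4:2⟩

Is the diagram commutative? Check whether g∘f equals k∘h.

Answer: COMMUTES

Derivation:
Along f;g (path 1):
  0 f-->0 g-->2
  1 f-->2 g-->2
  2 f-->0 g-->2
  result₁ = ⟨0:2 1:2 2:2⟩
Along h;k (path 2):
  0 h-->1 k-->2
  1 h-->2 k-->2
  2 h-->3 k-->2
  result₂ = ⟨0:2 1:2 2:2⟩
Equal? YES — commutes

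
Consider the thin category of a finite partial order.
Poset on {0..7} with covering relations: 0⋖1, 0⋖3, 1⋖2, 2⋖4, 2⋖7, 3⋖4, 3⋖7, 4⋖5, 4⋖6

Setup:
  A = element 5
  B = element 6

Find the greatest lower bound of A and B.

Answer: A∧B = 4

Derivation:
Lower bounds of A=5 and B=6: {0,1,2,3,4}
  0 ≤ 4
  1 ≤ 4
  2 ≤ 4
  3 ≤ 4
  4 ≤ 4
glb = 4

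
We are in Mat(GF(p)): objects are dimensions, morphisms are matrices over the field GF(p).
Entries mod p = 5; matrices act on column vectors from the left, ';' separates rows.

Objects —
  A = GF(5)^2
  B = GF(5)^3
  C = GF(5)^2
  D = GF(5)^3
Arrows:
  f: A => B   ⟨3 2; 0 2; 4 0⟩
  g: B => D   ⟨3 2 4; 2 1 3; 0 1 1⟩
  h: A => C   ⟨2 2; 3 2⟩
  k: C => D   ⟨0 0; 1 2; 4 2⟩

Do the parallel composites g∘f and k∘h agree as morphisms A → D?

Along f;g (path 1):
  e0=(1,0) f=>(3,0,4) g=>(0,3,4)
  e1=(0,1) f=>(2,2,0) g=>(0,1,2)
  ⟦path⟧₁ = ⟨0 0; 3 1; 4 2⟩
Along h;k (path 2):
  e0=(1,0) h=>(2,3) k=>(0,3,4)
  e1=(0,1) h=>(2,2) k=>(0,1,2)
  ⟦path⟧₂ = ⟨0 0; 3 1; 4 2⟩
Equal? equal; square commutes

Answer: COMMUTES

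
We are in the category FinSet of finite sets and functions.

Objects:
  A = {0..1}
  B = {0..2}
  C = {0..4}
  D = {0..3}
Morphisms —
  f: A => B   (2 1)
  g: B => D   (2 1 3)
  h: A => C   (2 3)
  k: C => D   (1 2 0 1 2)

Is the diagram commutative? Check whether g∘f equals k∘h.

Answer: DOES NOT COMMUTE

Trace:
Path 1 = f;g:
  0 f=>2 g=>3
  1 f=>1 g=>1
  composite₁ = (3 1)
Path 2 = h;k:
  0 h=>2 k=>0
  1 h=>3 k=>1
  composite₂ = (0 1)
Equal? distinct morphisms ✗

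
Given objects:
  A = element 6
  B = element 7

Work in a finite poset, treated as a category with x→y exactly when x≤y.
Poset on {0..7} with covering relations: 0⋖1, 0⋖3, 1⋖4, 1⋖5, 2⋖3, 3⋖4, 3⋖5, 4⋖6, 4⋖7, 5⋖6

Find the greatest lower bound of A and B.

{x : x<=A ∧ x<=B} = {0,1,2,3,4}  (A=6, B=7)
  0 <= 4
  1 <= 4
  2 <= 4
  3 <= 4
  4 <= 4
glb = 4

Answer: A∧B = 4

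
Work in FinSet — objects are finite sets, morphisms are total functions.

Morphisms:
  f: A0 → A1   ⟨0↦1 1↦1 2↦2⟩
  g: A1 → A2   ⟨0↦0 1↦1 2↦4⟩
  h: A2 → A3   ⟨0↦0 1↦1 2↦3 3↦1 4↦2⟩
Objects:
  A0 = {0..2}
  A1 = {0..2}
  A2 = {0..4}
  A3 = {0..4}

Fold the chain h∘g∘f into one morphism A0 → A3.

Answer: ⟨0↦1 1↦1 2↦2⟩

Derivation:
  0 f→1 g→1 h→1
  1 f→1 g→1 h→1
  2 f→2 g→4 h→2
composite: ⟨0↦1 1↦1 2↦2⟩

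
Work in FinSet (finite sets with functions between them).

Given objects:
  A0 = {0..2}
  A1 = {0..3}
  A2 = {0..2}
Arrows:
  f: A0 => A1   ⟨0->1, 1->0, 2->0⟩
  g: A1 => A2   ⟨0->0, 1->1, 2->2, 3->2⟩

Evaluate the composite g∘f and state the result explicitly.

Answer: ⟨0->1, 1->0, 2->0⟩

Trace:
  0 f=>1 g=>1
  1 f=>0 g=>0
  2 f=>0 g=>0
composite: ⟨0->1, 1->0, 2->0⟩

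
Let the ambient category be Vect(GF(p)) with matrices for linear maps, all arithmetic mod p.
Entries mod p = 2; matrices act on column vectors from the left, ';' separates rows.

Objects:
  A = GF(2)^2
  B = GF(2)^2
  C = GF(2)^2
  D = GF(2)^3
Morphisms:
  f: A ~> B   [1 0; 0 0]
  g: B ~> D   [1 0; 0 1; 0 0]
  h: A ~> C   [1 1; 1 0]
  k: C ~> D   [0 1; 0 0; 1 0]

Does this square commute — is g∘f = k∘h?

Along f;g (path 1):
  e0=(1,0) f~>(1,0) g~>(1,0,0)
  e1=(0,1) f~>(0,0) g~>(0,0,0)
  ⟦path⟧₁ = [1 0; 0 0; 0 0]
Along h;k (path 2):
  e0=(1,0) h~>(1,1) k~>(1,0,1)
  e1=(0,1) h~>(1,0) k~>(0,0,1)
  ⟦path⟧₂ = [1 0; 0 0; 1 1]
Equal? NO — does not commute

Answer: DOES NOT COMMUTE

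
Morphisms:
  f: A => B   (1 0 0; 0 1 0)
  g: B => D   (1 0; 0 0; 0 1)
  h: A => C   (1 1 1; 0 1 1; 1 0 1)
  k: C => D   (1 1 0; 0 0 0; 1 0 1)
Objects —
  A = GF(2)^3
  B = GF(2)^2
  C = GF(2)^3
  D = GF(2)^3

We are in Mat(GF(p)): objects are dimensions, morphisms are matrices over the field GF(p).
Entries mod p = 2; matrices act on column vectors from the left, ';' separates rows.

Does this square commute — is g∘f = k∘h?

Answer: COMMUTES

Derivation:
Along f;g (path 1):
  e0=[1,0,0] f=>[1,0] g=>[1,0,0]
  e1=[0,1,0] f=>[0,1] g=>[0,0,1]
  e2=[0,0,1] f=>[0,0] g=>[0,0,0]
  ⟦path⟧₁ = (1 0 0; 0 0 0; 0 1 0)
Along h;k (path 2):
  e0=[1,0,0] h=>[1,0,1] k=>[1,0,0]
  e1=[0,1,0] h=>[1,1,0] k=>[0,0,1]
  e2=[0,0,1] h=>[1,1,1] k=>[0,0,0]
  ⟦path⟧₂ = (1 0 0; 0 0 0; 0 1 0)
Equal? YES — commutes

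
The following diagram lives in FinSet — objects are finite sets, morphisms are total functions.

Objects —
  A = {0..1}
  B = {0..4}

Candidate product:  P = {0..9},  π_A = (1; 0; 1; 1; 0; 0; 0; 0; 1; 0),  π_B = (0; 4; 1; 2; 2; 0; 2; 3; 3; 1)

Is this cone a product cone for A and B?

|A|·|B| = 2·5 = 10;  |P| = 10
Check the pairing map k ↦ (π_A(k), π_B(k)):
  0 -> (1,0)
  1 -> (0,4)
  2 -> (1,1)
  3 -> (1,2)
  4 -> (0,2)
  5 -> (0,0)
  6 -> (0,2)  ✗ repeats pair of k=4
  7 -> (0,3)
  8 -> (1,3)
  9 -> (0,1)
distinct pairs in image: 9 / 10 needed
  → (0,2) hit at k=4 and k=6

Answer: NOT A VALID PRODUCT — duplicate pair at indices 6,4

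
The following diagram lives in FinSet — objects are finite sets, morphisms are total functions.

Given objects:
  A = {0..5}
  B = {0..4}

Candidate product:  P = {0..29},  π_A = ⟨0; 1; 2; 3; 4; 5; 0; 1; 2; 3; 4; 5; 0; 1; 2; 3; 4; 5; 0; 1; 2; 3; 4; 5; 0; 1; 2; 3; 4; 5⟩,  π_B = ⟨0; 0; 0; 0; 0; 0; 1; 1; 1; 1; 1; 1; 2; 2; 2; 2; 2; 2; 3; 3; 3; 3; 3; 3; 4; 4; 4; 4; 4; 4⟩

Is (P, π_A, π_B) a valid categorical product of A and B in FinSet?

|A|·|B| = 6·5 = 30;  |P| = 30
Check the pairing map k ↦ (π_A(k), π_B(k)):
  0 -> (0,0)
  1 -> (1,0)
  2 -> (2,0)
  3 -> (3,0)
  4 -> (4,0)
  5 -> (5,0)
  6 -> (0,1)
  7 -> (1,1)
  8 -> (2,1)
  9 -> (3,1)
  10 -> (4,1)
  11 -> (5,1)
  12 -> (0,2)
  13 -> (1,2)
  14 -> (2,2)
  15 -> (3,2)
  16 -> (4,2)
  17 -> (5,2)
  18 -> (0,3)
  19 -> (1,3)
  20 -> (2,3)
  21 -> (3,3)
  22 -> (4,3)
  23 -> (5,3)
  24 -> (0,4)
  25 -> (1,4)
  26 -> (2,4)
  27 -> (3,4)
  28 -> (4,4)
  29 -> (5,4)
distinct pairs in image: 30 / 30 needed
  → bijection onto A×B; projections well-typed.

Answer: VALID PRODUCT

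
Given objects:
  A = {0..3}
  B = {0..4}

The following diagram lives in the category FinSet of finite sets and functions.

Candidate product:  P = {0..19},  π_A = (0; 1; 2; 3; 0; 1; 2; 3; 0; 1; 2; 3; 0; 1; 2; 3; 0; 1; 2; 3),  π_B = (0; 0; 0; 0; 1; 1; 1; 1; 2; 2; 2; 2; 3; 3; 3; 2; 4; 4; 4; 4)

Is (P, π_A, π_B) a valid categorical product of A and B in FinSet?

Answer: NOT A VALID PRODUCT — duplicate pair at indices 11,15

Trace:
|A|·|B| = 4·5 = 20;  |P| = 20
Check the pairing map k ↦ (π_A(k), π_B(k)):
  0 : (0,0)
  1 : (1,0)
  2 : (2,0)
  3 : (3,0)
  4 : (0,1)
  5 : (1,1)
  6 : (2,1)
  7 : (3,1)
  8 : (0,2)
  9 : (1,2)
  10 : (2,2)
  11 : (3,2)
  12 : (0,3)
  13 : (1,3)
  14 : (2,3)
  15 : (3,2)  ✗ repeats pair of k=11
  16 : (0,4)
  17 : (1,4)
  18 : (2,4)
  19 : (3,4)
distinct pairs in image: 19 / 20 needed
  → (3,2) hit at k=11 and k=15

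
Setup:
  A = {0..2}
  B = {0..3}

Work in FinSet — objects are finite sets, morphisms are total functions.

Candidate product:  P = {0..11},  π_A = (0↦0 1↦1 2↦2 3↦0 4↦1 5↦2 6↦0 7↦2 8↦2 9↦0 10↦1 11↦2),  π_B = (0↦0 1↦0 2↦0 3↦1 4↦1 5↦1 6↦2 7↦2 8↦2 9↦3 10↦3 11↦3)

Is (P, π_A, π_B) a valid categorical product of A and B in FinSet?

Answer: NOT A VALID PRODUCT — duplicate pair at indices 8,7

Derivation:
|A|·|B| = 3·4 = 12;  |P| = 12
Check the pairing map k ↦ (π_A(k), π_B(k)):
  0 ↦ (0,0)
  1 ↦ (1,0)
  2 ↦ (2,0)
  3 ↦ (0,1)
  4 ↦ (1,1)
  5 ↦ (2,1)
  6 ↦ (0,2)
  7 ↦ (2,2)
  8 ↦ (2,2)  ✗ repeats pair of k=7
  9 ↦ (0,3)
  10 ↦ (1,3)
  11 ↦ (2,3)
distinct pairs in image: 11 / 12 needed
  → (2,2) hit at k=7 and k=8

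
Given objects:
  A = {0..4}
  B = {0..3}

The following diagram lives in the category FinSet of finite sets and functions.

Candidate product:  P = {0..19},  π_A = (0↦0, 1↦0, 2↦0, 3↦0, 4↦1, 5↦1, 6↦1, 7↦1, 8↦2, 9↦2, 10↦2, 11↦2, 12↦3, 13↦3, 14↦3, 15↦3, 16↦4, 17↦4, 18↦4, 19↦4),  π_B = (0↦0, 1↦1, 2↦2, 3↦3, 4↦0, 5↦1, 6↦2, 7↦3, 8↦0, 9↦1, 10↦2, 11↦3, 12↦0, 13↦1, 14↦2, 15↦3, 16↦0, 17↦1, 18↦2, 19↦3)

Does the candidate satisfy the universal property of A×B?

|A|·|B| = 5·4 = 20;  |P| = 20
Check the pairing map k ↦ (π_A(k), π_B(k)):
  0 ↦ (0,0)
  1 ↦ (0,1)
  2 ↦ (0,2)
  3 ↦ (0,3)
  4 ↦ (1,0)
  5 ↦ (1,1)
  6 ↦ (1,2)
  7 ↦ (1,3)
  8 ↦ (2,0)
  9 ↦ (2,1)
  10 ↦ (2,2)
  11 ↦ (2,3)
  12 ↦ (3,0)
  13 ↦ (3,1)
  14 ↦ (3,2)
  15 ↦ (3,3)
  16 ↦ (4,0)
  17 ↦ (4,1)
  18 ↦ (4,2)
  19 ↦ (4,3)
distinct pairs in image: 20 / 20 needed
  → bijection onto A×B; projections well-typed.

Answer: VALID PRODUCT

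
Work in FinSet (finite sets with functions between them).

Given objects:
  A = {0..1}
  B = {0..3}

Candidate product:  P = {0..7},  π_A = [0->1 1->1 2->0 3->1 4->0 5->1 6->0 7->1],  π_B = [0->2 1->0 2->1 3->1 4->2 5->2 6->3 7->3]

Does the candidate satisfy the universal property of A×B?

Answer: NOT A VALID PRODUCT — duplicate pair at indices 5,0

Work:
|A|·|B| = 2·4 = 8;  |P| = 8
Check the pairing map k ↦ (π_A(k), π_B(k)):
  0 -> (1,2)
  1 -> (1,0)
  2 -> (0,1)
  3 -> (1,1)
  4 -> (0,2)
  5 -> (1,2)  ✗ repeats pair of k=0
  6 -> (0,3)
  7 -> (1,3)
distinct pairs in image: 7 / 8 needed
  → (1,2) hit at k=0 and k=5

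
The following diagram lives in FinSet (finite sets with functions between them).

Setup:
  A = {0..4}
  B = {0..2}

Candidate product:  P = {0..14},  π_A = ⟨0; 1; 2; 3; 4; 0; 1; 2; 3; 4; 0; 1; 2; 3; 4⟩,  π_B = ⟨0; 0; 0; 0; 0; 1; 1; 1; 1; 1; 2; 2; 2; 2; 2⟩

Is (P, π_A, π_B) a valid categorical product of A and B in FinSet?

Answer: VALID PRODUCT

Derivation:
|A|·|B| = 5·3 = 15;  |P| = 15
Check the pairing map k ↦ (π_A(k), π_B(k)):
  0 : (0,0)
  1 : (1,0)
  2 : (2,0)
  3 : (3,0)
  4 : (4,0)
  5 : (0,1)
  6 : (1,1)
  7 : (2,1)
  8 : (3,1)
  9 : (4,1)
  10 : (0,2)
  11 : (1,2)
  12 : (2,2)
  13 : (3,2)
  14 : (4,2)
distinct pairs in image: 15 / 15 needed
  → bijection onto A×B; projections well-typed.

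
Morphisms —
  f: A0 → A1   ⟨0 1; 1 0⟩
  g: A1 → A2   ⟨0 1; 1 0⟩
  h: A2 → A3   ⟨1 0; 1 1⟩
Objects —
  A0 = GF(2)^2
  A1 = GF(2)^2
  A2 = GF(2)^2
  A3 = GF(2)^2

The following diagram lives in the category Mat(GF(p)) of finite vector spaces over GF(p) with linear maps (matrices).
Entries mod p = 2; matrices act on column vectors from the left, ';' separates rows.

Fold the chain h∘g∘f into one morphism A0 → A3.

Answer: ⟨1 0; 1 1⟩

Derivation:
  e0=⟨1,0⟩ f→⟨0,1⟩ g→⟨1,0⟩ h→⟨1,1⟩
  e1=⟨0,1⟩ f→⟨1,0⟩ g→⟨0,1⟩ h→⟨0,1⟩
⟦path⟧: ⟨1 0; 1 1⟩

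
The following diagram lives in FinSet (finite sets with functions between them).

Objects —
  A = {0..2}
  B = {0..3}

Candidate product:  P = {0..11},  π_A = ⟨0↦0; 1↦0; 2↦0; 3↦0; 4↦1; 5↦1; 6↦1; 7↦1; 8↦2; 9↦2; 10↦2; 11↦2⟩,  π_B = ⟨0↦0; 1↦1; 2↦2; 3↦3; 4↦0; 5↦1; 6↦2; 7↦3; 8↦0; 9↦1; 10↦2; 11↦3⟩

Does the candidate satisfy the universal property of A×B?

Answer: VALID PRODUCT

Derivation:
|A|·|B| = 3·4 = 12;  |P| = 12
Check the pairing map k ↦ (π_A(k), π_B(k)):
  0 ↦ (0,0)
  1 ↦ (0,1)
  2 ↦ (0,2)
  3 ↦ (0,3)
  4 ↦ (1,0)
  5 ↦ (1,1)
  6 ↦ (1,2)
  7 ↦ (1,3)
  8 ↦ (2,0)
  9 ↦ (2,1)
  10 ↦ (2,2)
  11 ↦ (2,3)
distinct pairs in image: 12 / 12 needed
  → bijection onto A×B; projections well-typed.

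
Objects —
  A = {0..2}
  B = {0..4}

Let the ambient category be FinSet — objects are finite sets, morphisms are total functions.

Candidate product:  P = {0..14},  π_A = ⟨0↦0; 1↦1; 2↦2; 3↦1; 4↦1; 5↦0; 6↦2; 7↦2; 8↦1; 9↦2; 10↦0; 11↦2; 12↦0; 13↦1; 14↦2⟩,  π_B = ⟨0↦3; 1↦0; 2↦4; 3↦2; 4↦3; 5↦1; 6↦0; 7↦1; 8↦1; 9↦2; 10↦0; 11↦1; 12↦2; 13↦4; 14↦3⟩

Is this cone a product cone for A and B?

Answer: NOT A VALID PRODUCT — duplicate pair at indices 7,11

Trace:
|A|·|B| = 3·5 = 15;  |P| = 15
Check the pairing map k ↦ (π_A(k), π_B(k)):
  0 ↦ (0,3)
  1 ↦ (1,0)
  2 ↦ (2,4)
  3 ↦ (1,2)
  4 ↦ (1,3)
  5 ↦ (0,1)
  6 ↦ (2,0)
  7 ↦ (2,1)
  8 ↦ (1,1)
  9 ↦ (2,2)
  10 ↦ (0,0)
  11 ↦ (2,1)  ✗ repeats pair of k=7
  12 ↦ (0,2)
  13 ↦ (1,4)
  14 ↦ (2,3)
distinct pairs in image: 14 / 15 needed
  → (2,1) hit at k=7 and k=11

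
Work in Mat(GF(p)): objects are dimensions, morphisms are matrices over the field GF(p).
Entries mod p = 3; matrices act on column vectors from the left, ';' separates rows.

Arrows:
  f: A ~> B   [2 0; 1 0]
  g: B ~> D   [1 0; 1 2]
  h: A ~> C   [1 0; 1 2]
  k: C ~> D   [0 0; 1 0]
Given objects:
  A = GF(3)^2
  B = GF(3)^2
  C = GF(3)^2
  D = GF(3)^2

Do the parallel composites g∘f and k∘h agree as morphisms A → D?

Path 1 = f;g:
  e0=(1,0) f~>(2,1) g~>(2,1)
  e1=(0,1) f~>(0,0) g~>(0,0)
  ⟦path⟧₁ = [2 0; 1 0]
Path 2 = h;k:
  e0=(1,0) h~>(1,1) k~>(0,1)
  e1=(0,1) h~>(0,2) k~>(0,0)
  ⟦path⟧₂ = [0 0; 1 0]
Equal? distinct morphisms ✗

Answer: DOES NOT COMMUTE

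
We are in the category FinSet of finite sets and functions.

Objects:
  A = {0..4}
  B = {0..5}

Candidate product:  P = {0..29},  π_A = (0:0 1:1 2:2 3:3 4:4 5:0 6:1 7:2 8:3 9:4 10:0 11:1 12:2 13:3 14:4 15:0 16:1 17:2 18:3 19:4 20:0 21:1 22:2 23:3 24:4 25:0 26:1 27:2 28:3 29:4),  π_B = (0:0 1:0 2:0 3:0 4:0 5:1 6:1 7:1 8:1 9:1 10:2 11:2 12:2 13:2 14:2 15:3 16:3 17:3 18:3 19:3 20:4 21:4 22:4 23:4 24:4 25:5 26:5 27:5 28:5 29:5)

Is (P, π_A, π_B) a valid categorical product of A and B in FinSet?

|A|·|B| = 5·6 = 30;  |P| = 30
Check the pairing map k ↦ (π_A(k), π_B(k)):
  0 : (0,0)
  1 : (1,0)
  2 : (2,0)
  3 : (3,0)
  4 : (4,0)
  5 : (0,1)
  6 : (1,1)
  7 : (2,1)
  8 : (3,1)
  9 : (4,1)
  10 : (0,2)
  11 : (1,2)
  12 : (2,2)
  13 : (3,2)
  14 : (4,2)
  15 : (0,3)
  16 : (1,3)
  17 : (2,3)
  18 : (3,3)
  19 : (4,3)
  20 : (0,4)
  21 : (1,4)
  22 : (2,4)
  23 : (3,4)
  24 : (4,4)
  25 : (0,5)
  26 : (1,5)
  27 : (2,5)
  28 : (3,5)
  29 : (4,5)
distinct pairs in image: 30 / 30 needed
  → bijection onto A×B; projections well-typed.

Answer: VALID PRODUCT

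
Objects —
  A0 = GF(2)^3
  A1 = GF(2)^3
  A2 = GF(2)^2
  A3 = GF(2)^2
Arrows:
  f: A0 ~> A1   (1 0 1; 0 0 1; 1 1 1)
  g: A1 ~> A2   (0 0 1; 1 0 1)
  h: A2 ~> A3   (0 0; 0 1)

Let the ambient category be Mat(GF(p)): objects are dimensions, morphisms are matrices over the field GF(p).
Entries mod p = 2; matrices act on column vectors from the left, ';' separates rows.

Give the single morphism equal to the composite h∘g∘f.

Answer: (0 0 0; 0 1 0)

Work:
  e0=(1,0,0) f~>(1,0,1) g~>(1,0) h~>(0,0)
  e1=(0,1,0) f~>(0,0,1) g~>(1,1) h~>(0,1)
  e2=(0,0,1) f~>(1,1,1) g~>(1,0) h~>(0,0)
composite: (0 0 0; 0 1 0)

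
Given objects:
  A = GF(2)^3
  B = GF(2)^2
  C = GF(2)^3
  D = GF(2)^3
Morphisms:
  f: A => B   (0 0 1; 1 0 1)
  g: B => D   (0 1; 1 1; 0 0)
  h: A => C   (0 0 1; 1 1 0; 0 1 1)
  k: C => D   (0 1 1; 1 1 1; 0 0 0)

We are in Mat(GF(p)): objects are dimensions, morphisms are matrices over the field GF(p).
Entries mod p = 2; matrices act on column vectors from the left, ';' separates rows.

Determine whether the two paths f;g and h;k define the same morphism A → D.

Answer: COMMUTES

Work:
Along f;g (path 1):
  e0=⟨1,0,0⟩ f=>⟨0,1⟩ g=>⟨1,1,0⟩
  e1=⟨0,1,0⟩ f=>⟨0,0⟩ g=>⟨0,0,0⟩
  e2=⟨0,0,1⟩ f=>⟨1,1⟩ g=>⟨1,0,0⟩
  composite₁ = (1 0 1; 1 0 0; 0 0 0)
Along h;k (path 2):
  e0=⟨1,0,0⟩ h=>⟨0,1,0⟩ k=>⟨1,1,0⟩
  e1=⟨0,1,0⟩ h=>⟨0,1,1⟩ k=>⟨0,0,0⟩
  e2=⟨0,0,1⟩ h=>⟨1,0,1⟩ k=>⟨1,0,0⟩
  composite₂ = (1 0 1; 1 0 0; 0 0 0)
Equal? equal; square commutes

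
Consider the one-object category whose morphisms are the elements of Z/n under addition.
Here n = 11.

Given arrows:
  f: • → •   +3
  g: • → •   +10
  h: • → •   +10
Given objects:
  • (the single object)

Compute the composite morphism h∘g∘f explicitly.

  0 +3≡3 +10≡2 +10≡1  (mod 11)
composite: +1

Answer: +1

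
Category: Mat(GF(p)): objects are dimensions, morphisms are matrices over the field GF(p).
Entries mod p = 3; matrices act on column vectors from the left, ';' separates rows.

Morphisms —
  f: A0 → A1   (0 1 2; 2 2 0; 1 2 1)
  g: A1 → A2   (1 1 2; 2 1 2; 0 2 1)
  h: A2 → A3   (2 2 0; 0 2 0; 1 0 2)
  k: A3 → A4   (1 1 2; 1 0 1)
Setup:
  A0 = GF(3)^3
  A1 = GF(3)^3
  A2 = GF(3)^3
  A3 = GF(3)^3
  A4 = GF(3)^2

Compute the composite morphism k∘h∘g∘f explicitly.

Answer: (1 0 2; 0 1 2)

Derivation:
  e0=(1,0,0) f→(0,2,1) g→(1,1,2) h→(1,2,2) k→(1,0)
  e1=(0,1,0) f→(1,2,2) g→(1,2,0) h→(0,1,1) k→(0,1)
  e2=(0,0,1) f→(2,0,1) g→(1,0,1) h→(2,0,0) k→(2,2)
result: (1 0 2; 0 1 2)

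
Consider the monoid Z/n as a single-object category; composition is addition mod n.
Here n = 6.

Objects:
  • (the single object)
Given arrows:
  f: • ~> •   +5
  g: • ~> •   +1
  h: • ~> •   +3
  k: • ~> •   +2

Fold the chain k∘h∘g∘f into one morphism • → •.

  0 +5≡5 +1≡0 +3≡3 +2≡5  (mod 6)
composite: +5

Answer: +5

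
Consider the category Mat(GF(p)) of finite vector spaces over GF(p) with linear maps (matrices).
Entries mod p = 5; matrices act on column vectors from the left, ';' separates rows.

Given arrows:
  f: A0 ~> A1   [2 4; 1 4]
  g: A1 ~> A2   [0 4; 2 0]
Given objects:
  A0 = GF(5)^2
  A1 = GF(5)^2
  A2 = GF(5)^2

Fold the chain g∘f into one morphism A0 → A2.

Answer: [4 1; 4 3]

Derivation:
  e0=⟨1,0⟩ f~>⟨2,1⟩ g~>⟨4,4⟩
  e1=⟨0,1⟩ f~>⟨4,4⟩ g~>⟨1,3⟩
⟦path⟧: [4 1; 4 3]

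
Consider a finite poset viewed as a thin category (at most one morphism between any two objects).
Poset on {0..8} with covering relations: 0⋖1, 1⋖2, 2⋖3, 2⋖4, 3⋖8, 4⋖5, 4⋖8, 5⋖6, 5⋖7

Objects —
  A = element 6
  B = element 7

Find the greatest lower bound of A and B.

Answer: A∧B = 5

Work:
Lower bounds of A=6 and B=7: {0,1,2,4,5}
  0 ≤ 5
  1 ≤ 5
  2 ≤ 5
  4 ≤ 5
  5 ≤ 5
glb = 5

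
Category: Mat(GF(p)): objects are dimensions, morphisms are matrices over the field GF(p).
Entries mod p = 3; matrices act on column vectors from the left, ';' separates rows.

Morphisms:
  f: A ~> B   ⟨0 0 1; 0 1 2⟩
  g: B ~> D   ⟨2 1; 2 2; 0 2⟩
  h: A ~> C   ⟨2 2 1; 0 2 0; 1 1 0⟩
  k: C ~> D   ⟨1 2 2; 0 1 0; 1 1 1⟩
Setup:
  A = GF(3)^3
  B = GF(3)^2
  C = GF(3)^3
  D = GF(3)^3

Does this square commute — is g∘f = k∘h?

1) trace f;g:
  e0=[1,0,0] f~>[0,0] g~>[0,0,0]
  e1=[0,1,0] f~>[0,1] g~>[1,2,2]
  e2=[0,0,1] f~>[1,2] g~>[1,0,1]
  result₁ = ⟨0 1 1; 0 2 0; 0 2 1⟩
2) trace h;k:
  e0=[1,0,0] h~>[2,0,1] k~>[1,0,0]
  e1=[0,1,0] h~>[2,2,1] k~>[2,2,2]
  e2=[0,0,1] h~>[1,0,0] k~>[1,0,1]
  result₂ = ⟨1 2 1; 0 2 0; 0 2 1⟩
Equal? distinct morphisms ✗

Answer: DOES NOT COMMUTE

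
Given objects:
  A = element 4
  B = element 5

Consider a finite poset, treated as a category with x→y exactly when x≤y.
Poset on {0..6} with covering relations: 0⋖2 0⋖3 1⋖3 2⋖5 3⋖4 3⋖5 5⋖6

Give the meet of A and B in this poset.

Answer: A∧B = 3

Trace:
Common predecessors of 4,5: {0,1,3}
  0 ≤ 3
  1 ≤ 3
  3 ≤ 3
glb = 3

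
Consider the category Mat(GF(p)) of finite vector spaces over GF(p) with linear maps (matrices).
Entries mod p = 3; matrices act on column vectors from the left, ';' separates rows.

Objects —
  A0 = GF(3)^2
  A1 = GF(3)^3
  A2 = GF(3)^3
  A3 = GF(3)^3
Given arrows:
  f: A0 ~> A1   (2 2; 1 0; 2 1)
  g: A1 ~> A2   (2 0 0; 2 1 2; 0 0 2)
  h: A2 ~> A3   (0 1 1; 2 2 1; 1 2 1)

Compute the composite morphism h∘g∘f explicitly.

  e0=⟨1,0⟩ f~>⟨2,1,2⟩ g~>⟨1,0,1⟩ h~>⟨1,0,2⟩
  e1=⟨0,1⟩ f~>⟨2,0,1⟩ g~>⟨1,0,2⟩ h~>⟨2,1,0⟩
⟦path⟧: (1 2; 0 1; 2 0)

Answer: (1 2; 0 1; 2 0)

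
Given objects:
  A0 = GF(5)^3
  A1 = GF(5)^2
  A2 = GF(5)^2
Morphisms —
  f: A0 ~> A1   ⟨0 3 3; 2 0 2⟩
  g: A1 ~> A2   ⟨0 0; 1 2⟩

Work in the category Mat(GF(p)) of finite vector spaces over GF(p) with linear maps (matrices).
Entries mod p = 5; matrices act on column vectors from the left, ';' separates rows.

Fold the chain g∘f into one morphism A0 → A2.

  e0=⟨1,0,0⟩ f~>⟨0,2⟩ g~>⟨0,4⟩
  e1=⟨0,1,0⟩ f~>⟨3,0⟩ g~>⟨0,3⟩
  e2=⟨0,0,1⟩ f~>⟨3,2⟩ g~>⟨0,2⟩
result: ⟨0 0 0; 4 3 2⟩

Answer: ⟨0 0 0; 4 3 2⟩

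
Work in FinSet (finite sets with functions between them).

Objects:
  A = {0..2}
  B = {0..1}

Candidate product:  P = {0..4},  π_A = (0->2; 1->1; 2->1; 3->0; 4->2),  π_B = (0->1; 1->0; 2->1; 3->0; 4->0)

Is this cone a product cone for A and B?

Answer: NOT A VALID PRODUCT — |P|=5 ≠ |A|·|B|=6

Derivation:
|A|·|B| = 3·2 = 6;  |P| = 5
  → cardinalities differ; no bijection possible.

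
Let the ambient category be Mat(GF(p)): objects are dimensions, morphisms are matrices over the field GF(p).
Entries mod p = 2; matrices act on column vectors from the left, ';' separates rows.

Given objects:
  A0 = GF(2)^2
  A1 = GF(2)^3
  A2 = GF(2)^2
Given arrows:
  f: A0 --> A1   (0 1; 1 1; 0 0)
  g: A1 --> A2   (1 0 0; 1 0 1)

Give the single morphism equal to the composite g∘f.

  e0=(1,0) f-->(0,1,0) g-->(0,0)
  e1=(0,1) f-->(1,1,0) g-->(1,1)
⟦path⟧: (0 1; 0 1)

Answer: (0 1; 0 1)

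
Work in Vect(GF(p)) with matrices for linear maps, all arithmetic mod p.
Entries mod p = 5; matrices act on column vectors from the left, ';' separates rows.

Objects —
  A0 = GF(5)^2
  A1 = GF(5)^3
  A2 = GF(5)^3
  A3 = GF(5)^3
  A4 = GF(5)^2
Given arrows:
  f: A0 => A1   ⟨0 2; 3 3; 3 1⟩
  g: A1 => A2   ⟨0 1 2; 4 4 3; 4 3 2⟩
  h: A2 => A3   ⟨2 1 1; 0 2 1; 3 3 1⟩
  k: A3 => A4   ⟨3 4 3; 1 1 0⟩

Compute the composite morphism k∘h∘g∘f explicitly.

  e0=(1,0) f=>(0,3,3) g=>(4,1,0) h=>(4,2,0) k=>(0,1)
  e1=(0,1) f=>(2,3,1) g=>(0,3,4) h=>(2,0,3) k=>(0,2)
⟦path⟧: ⟨0 0; 1 2⟩

Answer: ⟨0 0; 1 2⟩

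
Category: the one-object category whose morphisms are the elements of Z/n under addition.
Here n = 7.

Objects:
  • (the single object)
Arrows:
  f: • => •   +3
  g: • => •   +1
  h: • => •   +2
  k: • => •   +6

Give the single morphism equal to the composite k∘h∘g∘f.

  0 +3≡3 +1≡4 +2≡6 +6≡5  (mod 7)
result: +5

Answer: +5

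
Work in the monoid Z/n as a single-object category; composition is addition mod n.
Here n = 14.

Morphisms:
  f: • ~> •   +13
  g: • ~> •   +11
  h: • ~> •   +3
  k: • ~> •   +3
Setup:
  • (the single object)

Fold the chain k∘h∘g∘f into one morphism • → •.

Answer: +2

Work:
  0 +13≡13 +11≡10 +3≡13 +3≡2  (mod 14)
composite: +2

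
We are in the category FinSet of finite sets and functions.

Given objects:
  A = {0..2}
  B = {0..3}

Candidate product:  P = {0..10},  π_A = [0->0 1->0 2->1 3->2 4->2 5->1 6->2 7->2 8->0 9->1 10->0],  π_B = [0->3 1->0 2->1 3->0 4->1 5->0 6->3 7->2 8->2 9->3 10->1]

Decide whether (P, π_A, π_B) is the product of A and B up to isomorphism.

|A|·|B| = 3·4 = 12;  |P| = 11
  → cardinalities differ; no bijection possible.

Answer: NOT A VALID PRODUCT — |P|=11 ≠ |A|·|B|=12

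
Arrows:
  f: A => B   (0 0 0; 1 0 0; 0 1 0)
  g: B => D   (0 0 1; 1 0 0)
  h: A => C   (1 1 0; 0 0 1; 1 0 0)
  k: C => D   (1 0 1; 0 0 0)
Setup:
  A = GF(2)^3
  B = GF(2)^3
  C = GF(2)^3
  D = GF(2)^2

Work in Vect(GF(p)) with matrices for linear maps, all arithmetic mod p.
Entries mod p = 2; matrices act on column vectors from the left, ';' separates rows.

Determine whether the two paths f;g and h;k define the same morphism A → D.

Along f;g (path 1):
  e0=⟨1,0,0⟩ f=>⟨0,1,0⟩ g=>⟨0,0⟩
  e1=⟨0,1,0⟩ f=>⟨0,0,1⟩ g=>⟨1,0⟩
  e2=⟨0,0,1⟩ f=>⟨0,0,0⟩ g=>⟨0,0⟩
  result₁ = (0 1 0; 0 0 0)
Along h;k (path 2):
  e0=⟨1,0,0⟩ h=>⟨1,0,1⟩ k=>⟨0,0⟩
  e1=⟨0,1,0⟩ h=>⟨1,0,0⟩ k=>⟨1,0⟩
  e2=⟨0,0,1⟩ h=>⟨0,1,0⟩ k=>⟨0,0⟩
  result₂ = (0 1 0; 0 0 0)
Equal? equal; square commutes

Answer: COMMUTES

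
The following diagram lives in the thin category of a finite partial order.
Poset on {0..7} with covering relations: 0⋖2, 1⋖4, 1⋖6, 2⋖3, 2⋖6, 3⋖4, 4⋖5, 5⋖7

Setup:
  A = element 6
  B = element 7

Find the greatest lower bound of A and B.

Lower bounds of A=6 and B=7: {0,1,2}
  maximal lower bounds 1 and 2 are incomparable: neither 1⊑2 nor 2⊑1
→ no greatest lower bound exists

Answer: NO MEET EXISTS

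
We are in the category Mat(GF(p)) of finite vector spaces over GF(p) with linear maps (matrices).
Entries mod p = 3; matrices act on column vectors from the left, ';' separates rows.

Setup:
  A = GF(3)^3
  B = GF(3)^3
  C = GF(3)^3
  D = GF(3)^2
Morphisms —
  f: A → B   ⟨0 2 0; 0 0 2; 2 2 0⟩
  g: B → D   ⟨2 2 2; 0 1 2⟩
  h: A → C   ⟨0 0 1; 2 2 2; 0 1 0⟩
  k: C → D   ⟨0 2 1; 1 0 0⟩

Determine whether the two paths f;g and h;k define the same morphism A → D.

1) trace f;g:
  e0=⟨1,0,0⟩ f→⟨0,0,2⟩ g→⟨1,1⟩
  e1=⟨0,1,0⟩ f→⟨2,0,2⟩ g→⟨2,1⟩
  e2=⟨0,0,1⟩ f→⟨0,2,0⟩ g→⟨1,2⟩
  result₁ = ⟨1 2 1; 1 1 2⟩
2) trace h;k:
  e0=⟨1,0,0⟩ h→⟨0,2,0⟩ k→⟨1,0⟩
  e1=⟨0,1,0⟩ h→⟨0,2,1⟩ k→⟨2,0⟩
  e2=⟨0,0,1⟩ h→⟨1,2,0⟩ k→⟨1,1⟩
  result₂ = ⟨1 2 1; 0 0 1⟩
Equal? NO — does not commute

Answer: DOES NOT COMMUTE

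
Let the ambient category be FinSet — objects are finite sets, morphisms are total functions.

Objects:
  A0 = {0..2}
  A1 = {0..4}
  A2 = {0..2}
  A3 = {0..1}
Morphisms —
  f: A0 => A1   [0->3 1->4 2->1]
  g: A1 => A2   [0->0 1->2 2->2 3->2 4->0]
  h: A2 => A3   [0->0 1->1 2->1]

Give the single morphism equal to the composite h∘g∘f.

  0 f=>3 g=>2 h=>1
  1 f=>4 g=>0 h=>0
  2 f=>1 g=>2 h=>1
result: [0->1 1->0 2->1]

Answer: [0->1 1->0 2->1]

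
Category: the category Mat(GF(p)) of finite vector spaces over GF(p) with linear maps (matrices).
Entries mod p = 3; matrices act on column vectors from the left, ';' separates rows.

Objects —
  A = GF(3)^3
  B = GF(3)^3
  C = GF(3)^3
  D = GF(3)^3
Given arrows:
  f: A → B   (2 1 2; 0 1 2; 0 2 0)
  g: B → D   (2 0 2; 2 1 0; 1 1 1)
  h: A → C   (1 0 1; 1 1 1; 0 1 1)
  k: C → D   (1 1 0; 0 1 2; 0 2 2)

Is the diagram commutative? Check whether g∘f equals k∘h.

Answer: DOES NOT COMMUTE

Work:
Path 1 = f;g:
  e0=[1,0,0] f→[2,0,0] g→[1,1,2]
  e1=[0,1,0] f→[1,1,2] g→[0,0,1]
  e2=[0,0,1] f→[2,2,0] g→[1,0,1]
  composite₁ = (1 0 1; 1 0 0; 2 1 1)
Path 2 = h;k:
  e0=[1,0,0] h→[1,1,0] k→[2,1,2]
  e1=[0,1,0] h→[0,1,1] k→[1,0,1]
  e2=[0,0,1] h→[1,1,1] k→[2,0,1]
  composite₂ = (2 1 2; 1 0 0; 2 1 1)
Equal? NO — does not commute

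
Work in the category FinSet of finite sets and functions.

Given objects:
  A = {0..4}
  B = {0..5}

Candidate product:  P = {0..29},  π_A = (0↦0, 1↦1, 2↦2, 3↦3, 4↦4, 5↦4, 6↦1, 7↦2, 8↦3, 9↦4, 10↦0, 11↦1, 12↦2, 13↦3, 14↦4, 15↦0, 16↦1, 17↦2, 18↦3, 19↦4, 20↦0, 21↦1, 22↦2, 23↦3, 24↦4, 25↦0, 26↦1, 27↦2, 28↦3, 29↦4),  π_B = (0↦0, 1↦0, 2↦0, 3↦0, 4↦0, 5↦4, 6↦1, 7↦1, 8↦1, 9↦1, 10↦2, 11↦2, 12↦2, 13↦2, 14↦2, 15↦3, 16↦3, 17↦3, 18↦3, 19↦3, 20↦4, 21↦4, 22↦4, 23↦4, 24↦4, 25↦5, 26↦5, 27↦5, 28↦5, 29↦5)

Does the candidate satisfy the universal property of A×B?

|A|·|B| = 5·6 = 30;  |P| = 30
Check the pairing map k ↦ (π_A(k), π_B(k)):
  0 ↦ (0,0)
  1 ↦ (1,0)
  2 ↦ (2,0)
  3 ↦ (3,0)
  4 ↦ (4,0)
  5 ↦ (4,4)
  6 ↦ (1,1)
  7 ↦ (2,1)
  8 ↦ (3,1)
  9 ↦ (4,1)
  10 ↦ (0,2)
  11 ↦ (1,2)
  12 ↦ (2,2)
  13 ↦ (3,2)
  14 ↦ (4,2)
  15 ↦ (0,3)
  16 ↦ (1,3)
  17 ↦ (2,3)
  18 ↦ (3,3)
  19 ↦ (4,3)
  20 ↦ (0,4)
  21 ↦ (1,4)
  22 ↦ (2,4)
  23 ↦ (3,4)
  24 ↦ (4,4)  ✗ repeats pair of k=5
  25 ↦ (0,5)
  26 ↦ (1,5)
  27 ↦ (2,5)
  28 ↦ (3,5)
  29 ↦ (4,5)
distinct pairs in image: 29 / 30 needed
  → (4,4) hit at k=5 and k=24

Answer: NOT A VALID PRODUCT — duplicate pair at indices 24,5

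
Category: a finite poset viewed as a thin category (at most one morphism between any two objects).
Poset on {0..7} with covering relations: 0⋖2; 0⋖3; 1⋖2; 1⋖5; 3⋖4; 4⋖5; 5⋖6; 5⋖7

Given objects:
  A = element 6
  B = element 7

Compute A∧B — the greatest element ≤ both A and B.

{x : x≤A ∧ x≤B} = {0,1,3,4,5}  (A=6, B=7)
  0 ≤ 5
  1 ≤ 5
  3 ≤ 5
  4 ≤ 5
  5 ≤ 5
glb = 5

Answer: A∧B = 5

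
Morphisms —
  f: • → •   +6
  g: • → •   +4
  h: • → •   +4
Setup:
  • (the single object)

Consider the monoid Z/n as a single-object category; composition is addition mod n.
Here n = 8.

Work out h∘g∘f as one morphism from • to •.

  0 +6≡6 +4≡2 +4≡6  (mod 8)
result: +6

Answer: +6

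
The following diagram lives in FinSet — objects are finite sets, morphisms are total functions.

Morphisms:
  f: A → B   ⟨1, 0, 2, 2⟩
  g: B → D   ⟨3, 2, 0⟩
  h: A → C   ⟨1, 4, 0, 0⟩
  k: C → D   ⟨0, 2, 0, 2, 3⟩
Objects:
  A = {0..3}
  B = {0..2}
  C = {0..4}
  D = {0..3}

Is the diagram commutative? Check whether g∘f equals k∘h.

Answer: COMMUTES

Trace:
Path 1 = f;g:
  0 f→1 g→2
  1 f→0 g→3
  2 f→2 g→0
  3 f→2 g→0
  composite₁ = ⟨2, 3, 0, 0⟩
Path 2 = h;k:
  0 h→1 k→2
  1 h→4 k→3
  2 h→0 k→0
  3 h→0 k→0
  composite₂ = ⟨2, 3, 0, 0⟩
Equal? equal; square commutes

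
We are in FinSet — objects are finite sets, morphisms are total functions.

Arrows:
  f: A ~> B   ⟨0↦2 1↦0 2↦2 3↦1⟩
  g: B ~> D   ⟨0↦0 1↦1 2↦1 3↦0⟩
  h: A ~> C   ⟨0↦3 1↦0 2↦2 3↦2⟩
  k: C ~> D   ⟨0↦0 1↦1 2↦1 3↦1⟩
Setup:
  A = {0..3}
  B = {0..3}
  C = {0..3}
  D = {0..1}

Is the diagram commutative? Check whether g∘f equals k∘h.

1) trace f;g:
  0 f~>2 g~>1
  1 f~>0 g~>0
  2 f~>2 g~>1
  3 f~>1 g~>1
  result₁ = ⟨0↦1 1↦0 2↦1 3↦1⟩
2) trace h;k:
  0 h~>3 k~>1
  1 h~>0 k~>0
  2 h~>2 k~>1
  3 h~>2 k~>1
  result₂ = ⟨0↦1 1↦0 2↦1 3↦1⟩
Equal? equal; square commutes

Answer: COMMUTES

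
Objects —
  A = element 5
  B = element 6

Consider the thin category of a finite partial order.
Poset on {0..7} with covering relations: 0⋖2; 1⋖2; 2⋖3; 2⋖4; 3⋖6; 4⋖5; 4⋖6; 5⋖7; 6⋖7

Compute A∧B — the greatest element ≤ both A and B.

Answer: A∧B = 4

Trace:
{x : x≤A ∧ x≤B} = {0,1,2,4}  (A=5, B=6)
  0 ≤ 4
  1 ≤ 4
  2 ≤ 4
  4 ≤ 4
glb = 4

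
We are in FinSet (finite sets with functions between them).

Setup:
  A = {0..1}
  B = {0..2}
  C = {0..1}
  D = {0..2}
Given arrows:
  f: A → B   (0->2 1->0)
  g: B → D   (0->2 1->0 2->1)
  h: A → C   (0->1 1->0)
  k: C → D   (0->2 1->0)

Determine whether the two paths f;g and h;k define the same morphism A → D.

Along f;g (path 1):
  0 f→2 g→1
  1 f→0 g→2
  result₁ = (0->1 1->2)
Along h;k (path 2):
  0 h→1 k→0
  1 h→0 k→2
  result₂ = (0->0 1->2)
Equal? differ; not commutative

Answer: DOES NOT COMMUTE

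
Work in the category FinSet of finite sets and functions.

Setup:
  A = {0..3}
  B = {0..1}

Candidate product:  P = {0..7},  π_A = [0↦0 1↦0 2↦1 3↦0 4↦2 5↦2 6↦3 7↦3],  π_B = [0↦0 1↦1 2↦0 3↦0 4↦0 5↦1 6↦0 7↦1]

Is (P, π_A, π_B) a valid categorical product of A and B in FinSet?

Answer: NOT A VALID PRODUCT — duplicate pair at indices 0,3

Trace:
|A|·|B| = 4·2 = 8;  |P| = 8
Check the pairing map k ↦ (π_A(k), π_B(k)):
  0 ↦ (0,0)
  1 ↦ (0,1)
  2 ↦ (1,0)
  3 ↦ (0,0)  ✗ repeats pair of k=0
  4 ↦ (2,0)
  5 ↦ (2,1)
  6 ↦ (3,0)
  7 ↦ (3,1)
distinct pairs in image: 7 / 8 needed
  → (0,0) hit at k=0 and k=3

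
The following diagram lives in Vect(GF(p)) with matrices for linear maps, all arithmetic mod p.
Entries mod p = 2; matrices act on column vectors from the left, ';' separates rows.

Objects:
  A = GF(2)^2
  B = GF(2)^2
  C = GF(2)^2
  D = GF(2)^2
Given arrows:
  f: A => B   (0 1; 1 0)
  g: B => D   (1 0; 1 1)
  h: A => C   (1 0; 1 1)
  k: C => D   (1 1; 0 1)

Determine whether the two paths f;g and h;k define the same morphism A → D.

Path 1 = f;g:
  e0=⟨1,0⟩ f=>⟨0,1⟩ g=>⟨0,1⟩
  e1=⟨0,1⟩ f=>⟨1,0⟩ g=>⟨1,1⟩
  result₁ = (0 1; 1 1)
Path 2 = h;k:
  e0=⟨1,0⟩ h=>⟨1,1⟩ k=>⟨0,1⟩
  e1=⟨0,1⟩ h=>⟨0,1⟩ k=>⟨1,1⟩
  result₂ = (0 1; 1 1)
Equal? equal; square commutes

Answer: COMMUTES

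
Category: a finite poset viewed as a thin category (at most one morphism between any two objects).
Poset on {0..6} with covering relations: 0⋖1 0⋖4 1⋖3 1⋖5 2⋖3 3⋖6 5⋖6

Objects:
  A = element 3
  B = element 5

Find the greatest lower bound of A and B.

Common predecessors of 3,5: {0,1}
  0 <= 1
  1 <= 1
glb = 1

Answer: A∧B = 1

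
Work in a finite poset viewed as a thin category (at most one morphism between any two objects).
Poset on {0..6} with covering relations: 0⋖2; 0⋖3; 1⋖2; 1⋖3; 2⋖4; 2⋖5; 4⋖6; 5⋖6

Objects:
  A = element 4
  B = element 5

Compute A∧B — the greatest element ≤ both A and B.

{x : x≤A ∧ x≤B} = {0,1,2}  (A=4, B=5)
  0 ≤ 2
  1 ≤ 2
  2 ≤ 2
glb = 2

Answer: A∧B = 2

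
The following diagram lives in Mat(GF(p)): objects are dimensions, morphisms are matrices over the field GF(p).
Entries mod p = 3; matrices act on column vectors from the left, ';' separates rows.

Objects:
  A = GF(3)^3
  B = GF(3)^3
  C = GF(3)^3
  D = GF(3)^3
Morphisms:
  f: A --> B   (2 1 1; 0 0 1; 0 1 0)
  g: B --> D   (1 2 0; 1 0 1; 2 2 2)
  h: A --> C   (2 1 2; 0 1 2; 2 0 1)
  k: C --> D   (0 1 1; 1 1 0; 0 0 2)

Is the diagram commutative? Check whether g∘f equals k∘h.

Along f;g (path 1):
  e0=[1,0,0] f-->[2,0,0] g-->[2,2,1]
  e1=[0,1,0] f-->[1,0,1] g-->[1,2,1]
  e2=[0,0,1] f-->[1,1,0] g-->[0,1,1]
  ⟦path⟧₁ = (2 1 0; 2 2 1; 1 1 1)
Along h;k (path 2):
  e0=[1,0,0] h-->[2,0,2] k-->[2,2,1]
  e1=[0,1,0] h-->[1,1,0] k-->[1,2,0]
  e2=[0,0,1] h-->[2,2,1] k-->[0,1,2]
  ⟦path⟧₂ = (2 1 0; 2 2 1; 1 0 2)
Equal? distinct morphisms ✗

Answer: DOES NOT COMMUTE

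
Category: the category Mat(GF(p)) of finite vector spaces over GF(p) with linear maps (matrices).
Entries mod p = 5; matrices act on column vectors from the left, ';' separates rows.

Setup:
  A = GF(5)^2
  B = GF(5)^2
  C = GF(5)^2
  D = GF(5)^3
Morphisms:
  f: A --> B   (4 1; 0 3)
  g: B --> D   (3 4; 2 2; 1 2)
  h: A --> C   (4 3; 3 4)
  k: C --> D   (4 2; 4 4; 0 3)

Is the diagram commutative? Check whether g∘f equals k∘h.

Answer: COMMUTES

Work:
Path 1 = f;g:
  e0=⟨1,0⟩ f-->⟨4,0⟩ g-->⟨2,3,4⟩
  e1=⟨0,1⟩ f-->⟨1,3⟩ g-->⟨0,3,2⟩
  composite₁ = (2 0; 3 3; 4 2)
Path 2 = h;k:
  e0=⟨1,0⟩ h-->⟨4,3⟩ k-->⟨2,3,4⟩
  e1=⟨0,1⟩ h-->⟨3,4⟩ k-->⟨0,3,2⟩
  composite₂ = (2 0; 3 3; 4 2)
Equal? same morphism ✓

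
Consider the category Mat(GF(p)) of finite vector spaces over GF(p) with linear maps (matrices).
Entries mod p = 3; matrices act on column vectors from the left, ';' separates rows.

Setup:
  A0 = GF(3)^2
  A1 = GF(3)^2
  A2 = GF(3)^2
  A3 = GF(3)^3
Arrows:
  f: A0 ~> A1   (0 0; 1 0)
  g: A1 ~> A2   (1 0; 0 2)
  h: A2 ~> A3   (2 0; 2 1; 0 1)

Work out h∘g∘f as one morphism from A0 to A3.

  e0=(1,0) f~>(0,1) g~>(0,2) h~>(0,2,2)
  e1=(0,1) f~>(0,0) g~>(0,0) h~>(0,0,0)
result: (0 0; 2 0; 2 0)

Answer: (0 0; 2 0; 2 0)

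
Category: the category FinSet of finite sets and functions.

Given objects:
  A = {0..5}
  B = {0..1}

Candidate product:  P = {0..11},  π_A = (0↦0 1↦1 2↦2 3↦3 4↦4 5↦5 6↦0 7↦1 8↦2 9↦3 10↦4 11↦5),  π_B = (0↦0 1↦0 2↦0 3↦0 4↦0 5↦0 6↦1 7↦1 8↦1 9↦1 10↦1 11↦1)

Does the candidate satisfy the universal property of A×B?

|A|·|B| = 6·2 = 12;  |P| = 12
Check the pairing map k ↦ (π_A(k), π_B(k)):
  0 ↦ (0,0)
  1 ↦ (1,0)
  2 ↦ (2,0)
  3 ↦ (3,0)
  4 ↦ (4,0)
  5 ↦ (5,0)
  6 ↦ (0,1)
  7 ↦ (1,1)
  8 ↦ (2,1)
  9 ↦ (3,1)
  10 ↦ (4,1)
  11 ↦ (5,1)
distinct pairs in image: 12 / 12 needed
  → bijection onto A×B; projections well-typed.

Answer: VALID PRODUCT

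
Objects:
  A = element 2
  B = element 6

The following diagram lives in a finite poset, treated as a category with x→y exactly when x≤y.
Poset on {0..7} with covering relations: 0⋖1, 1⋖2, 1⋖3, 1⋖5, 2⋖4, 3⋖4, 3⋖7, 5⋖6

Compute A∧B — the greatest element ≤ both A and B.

Answer: A∧B = 1

Work:
Common predecessors of 2,6: {0,1}
  0 <= 1
  1 <= 1
glb = 1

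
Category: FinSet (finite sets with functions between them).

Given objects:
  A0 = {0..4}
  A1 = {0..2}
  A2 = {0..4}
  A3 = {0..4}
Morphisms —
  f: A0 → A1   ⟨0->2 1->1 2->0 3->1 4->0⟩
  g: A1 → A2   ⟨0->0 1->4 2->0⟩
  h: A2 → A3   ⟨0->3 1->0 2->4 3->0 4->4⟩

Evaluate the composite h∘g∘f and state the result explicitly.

Answer: ⟨0->3 1->4 2->3 3->4 4->3⟩

Trace:
  0 f→2 g→0 h→3
  1 f→1 g→4 h→4
  2 f→0 g→0 h→3
  3 f→1 g→4 h→4
  4 f→0 g→0 h→3
⟦path⟧: ⟨0->3 1->4 2->3 3->4 4->3⟩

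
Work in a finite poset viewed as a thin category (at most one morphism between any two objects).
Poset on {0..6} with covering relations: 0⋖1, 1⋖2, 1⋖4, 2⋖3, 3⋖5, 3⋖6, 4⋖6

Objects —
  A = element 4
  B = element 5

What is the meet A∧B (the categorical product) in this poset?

Answer: A∧B = 1

Work:
Lower bounds of A=4 and B=5: {0,1}
  0 <= 1
  1 <= 1
glb = 1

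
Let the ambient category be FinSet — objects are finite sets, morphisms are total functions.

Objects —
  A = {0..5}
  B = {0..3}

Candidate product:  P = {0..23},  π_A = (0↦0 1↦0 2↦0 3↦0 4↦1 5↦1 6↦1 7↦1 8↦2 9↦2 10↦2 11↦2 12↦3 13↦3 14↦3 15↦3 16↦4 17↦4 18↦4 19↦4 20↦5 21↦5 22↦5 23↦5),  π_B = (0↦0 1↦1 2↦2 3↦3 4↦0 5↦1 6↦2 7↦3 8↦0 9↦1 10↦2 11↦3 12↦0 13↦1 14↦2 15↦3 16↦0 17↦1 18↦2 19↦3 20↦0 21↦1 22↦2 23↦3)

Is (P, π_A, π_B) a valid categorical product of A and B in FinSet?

Answer: VALID PRODUCT

Work:
|A|·|B| = 6·4 = 24;  |P| = 24
Check the pairing map k ↦ (π_A(k), π_B(k)):
  0 ↦ (0,0)
  1 ↦ (0,1)
  2 ↦ (0,2)
  3 ↦ (0,3)
  4 ↦ (1,0)
  5 ↦ (1,1)
  6 ↦ (1,2)
  7 ↦ (1,3)
  8 ↦ (2,0)
  9 ↦ (2,1)
  10 ↦ (2,2)
  11 ↦ (2,3)
  12 ↦ (3,0)
  13 ↦ (3,1)
  14 ↦ (3,2)
  15 ↦ (3,3)
  16 ↦ (4,0)
  17 ↦ (4,1)
  18 ↦ (4,2)
  19 ↦ (4,3)
  20 ↦ (5,0)
  21 ↦ (5,1)
  22 ↦ (5,2)
  23 ↦ (5,3)
distinct pairs in image: 24 / 24 needed
  → bijection onto A×B; projections well-typed.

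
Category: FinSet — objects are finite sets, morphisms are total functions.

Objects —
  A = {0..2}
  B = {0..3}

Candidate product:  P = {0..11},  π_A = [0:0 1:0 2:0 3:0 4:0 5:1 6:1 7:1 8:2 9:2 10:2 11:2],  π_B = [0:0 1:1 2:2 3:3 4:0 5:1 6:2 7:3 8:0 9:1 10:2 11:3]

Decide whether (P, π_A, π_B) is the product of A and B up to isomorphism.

Answer: NOT A VALID PRODUCT — duplicate pair at indices 0,4

Derivation:
|A|·|B| = 3·4 = 12;  |P| = 12
Check the pairing map k ↦ (π_A(k), π_B(k)):
  0 : (0,0)
  1 : (0,1)
  2 : (0,2)
  3 : (0,3)
  4 : (0,0)  ✗ repeats pair of k=0
  5 : (1,1)
  6 : (1,2)
  7 : (1,3)
  8 : (2,0)
  9 : (2,1)
  10 : (2,2)
  11 : (2,3)
distinct pairs in image: 11 / 12 needed
  → (0,0) hit at k=0 and k=4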